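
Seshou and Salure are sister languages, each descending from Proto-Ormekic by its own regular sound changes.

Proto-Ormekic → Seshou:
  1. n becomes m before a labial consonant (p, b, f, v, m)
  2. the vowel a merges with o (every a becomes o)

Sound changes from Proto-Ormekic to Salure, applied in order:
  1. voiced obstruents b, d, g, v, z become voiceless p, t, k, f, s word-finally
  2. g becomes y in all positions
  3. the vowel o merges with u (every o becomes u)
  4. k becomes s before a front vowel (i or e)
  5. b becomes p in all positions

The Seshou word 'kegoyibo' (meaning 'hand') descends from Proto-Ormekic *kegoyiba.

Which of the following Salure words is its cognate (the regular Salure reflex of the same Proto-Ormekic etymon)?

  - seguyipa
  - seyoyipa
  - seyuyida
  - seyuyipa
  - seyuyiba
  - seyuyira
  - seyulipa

Salure: start from *kegoyiba.
  rule 1: no change — kegoyiba
  rule 2 (unconditioned shift): kegoyiba → keyoyiba
  rule 3 (vowel merger): keyoyiba → keyuyiba
  rule 4 (palatalisation): keyuyiba → seyuyiba
  rule 5 (unconditioned shift): seyuyiba → seyuyipa
  ⇒ Salure seyuyipa

seyuyipa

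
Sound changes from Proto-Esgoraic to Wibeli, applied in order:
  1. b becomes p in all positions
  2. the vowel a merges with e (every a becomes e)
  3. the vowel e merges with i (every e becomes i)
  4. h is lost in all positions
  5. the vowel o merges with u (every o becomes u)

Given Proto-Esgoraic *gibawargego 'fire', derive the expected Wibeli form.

gipiwirgigu

Wibeli: *gibawargego > gipawargego > gipewergego > gipiwirgigo > gipiwirgigu  (by unconditioned shift, vowel merger, vowel merger, vowel merger)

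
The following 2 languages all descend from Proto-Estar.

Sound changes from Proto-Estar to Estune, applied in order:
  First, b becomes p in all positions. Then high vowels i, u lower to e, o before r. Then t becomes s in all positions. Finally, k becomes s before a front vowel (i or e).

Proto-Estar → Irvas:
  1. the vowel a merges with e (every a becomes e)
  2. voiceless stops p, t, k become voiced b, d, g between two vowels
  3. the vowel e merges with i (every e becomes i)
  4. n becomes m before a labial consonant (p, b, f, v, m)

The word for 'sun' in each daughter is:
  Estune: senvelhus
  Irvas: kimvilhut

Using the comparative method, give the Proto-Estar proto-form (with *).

*kenvelhut

Position 9: Estune has s, Irvas has t. Irvas preserves t here (none of its changes turn any other segment into t), so the proto-segment is *t.
Position 5: Estune has e, Irvas has i. Taking the neighbouring segments as reconstructed: Estune e can only go back to *e; Irvas i could go back to *a or *e or *i — the one source consistent with every daughter is *e.
This points to *kenvelhut. Verify forward in each daughter:
Estune: *kenvelhut
  kenvelhut (rule 1 does not apply)
  kenvelhut (rule 2 does not apply)
  kenvelhut → kenvelhus   [unconditioned shift]
  kenvelhus → senvelhus   [palatalisation]
  giving Estune senvelhus.
Irvas: *kenvelhut
  kenvelhut (rule 1 does not apply)
  kenvelhut (rule 2 does not apply)
  kenvelhut → kinvilhut   [vowel merger]
  kinvilhut → kimvilhut   [nasal place assimilation]
  giving Irvas kimvilhut.
*kenvelhut is the unique common source.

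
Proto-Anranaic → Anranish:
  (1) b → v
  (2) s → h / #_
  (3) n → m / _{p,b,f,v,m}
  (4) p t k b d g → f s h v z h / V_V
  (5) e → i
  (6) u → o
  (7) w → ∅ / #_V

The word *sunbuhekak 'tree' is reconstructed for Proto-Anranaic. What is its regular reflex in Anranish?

Anranish: *sunbuhekak > sunvuhekak > hunvuhekak > humvuhekak > humvuhehak > humvuhihak > homvohihak  (by unconditioned shift, debuccalisation, nasal place assimilation, intervocalic lenition, vowel merger, vowel merger)

homvohihak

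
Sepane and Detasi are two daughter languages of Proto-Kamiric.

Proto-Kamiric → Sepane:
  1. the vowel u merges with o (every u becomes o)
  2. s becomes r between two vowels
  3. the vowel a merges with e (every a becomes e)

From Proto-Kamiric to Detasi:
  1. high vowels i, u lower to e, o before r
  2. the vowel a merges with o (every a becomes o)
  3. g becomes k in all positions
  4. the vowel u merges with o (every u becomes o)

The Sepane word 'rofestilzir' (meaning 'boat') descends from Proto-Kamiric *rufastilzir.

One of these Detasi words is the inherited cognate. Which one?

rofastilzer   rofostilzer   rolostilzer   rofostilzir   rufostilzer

rofostilzer

Detasi: *rufastilzir > rufastilzer > rufostilzer > rofostilzer  (by pre-rhotic lowering, vowel merger, vowel merger)
Only 'rofostilzer' matches the regular Detasi development of *rufastilzir.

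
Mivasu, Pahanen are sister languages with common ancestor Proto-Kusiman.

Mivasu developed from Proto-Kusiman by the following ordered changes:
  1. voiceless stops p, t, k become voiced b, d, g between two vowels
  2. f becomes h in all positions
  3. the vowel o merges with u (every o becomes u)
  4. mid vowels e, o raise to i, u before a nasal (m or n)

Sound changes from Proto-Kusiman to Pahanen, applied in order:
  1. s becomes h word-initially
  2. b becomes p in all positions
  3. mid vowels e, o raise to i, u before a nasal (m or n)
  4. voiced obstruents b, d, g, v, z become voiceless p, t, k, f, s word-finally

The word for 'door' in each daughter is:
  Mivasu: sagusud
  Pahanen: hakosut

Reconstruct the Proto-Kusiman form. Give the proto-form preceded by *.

*sakosud

Position 1: Mivasu has s, Pahanen has h. Mivasu preserves s here (none of its changes turn any other segment into s), so the proto-segment is *s.
Position 7: Mivasu has d, Pahanen has t. Taking the neighbouring segments as reconstructed: Mivasu d can only go back to *d; Pahanen t could go back to *t or *d — the one source consistent with every daughter is *d.
This points to *sakosud. Verify forward in each daughter:
Mivasu: start from *sakosud.
  rule 1 (intervocalic voicing): sakosud → sagosud
  rule 2: no change — sagosud
  rule 3 (vowel merger): sagosud → sagusud
  rule 4: no change — sagusud
  ⇒ Mivasu sagusud
Pahanen: start from *sakosud.
  rule 1 (debuccalisation): sakosud → hakosud
  rule 2: no change — hakosud
  rule 3: no change — hakosud
  rule 4 (final devoicing): hakosud → hakosut
  ⇒ Pahanen hakosut
No other proto-form is consistent with every reflex, so the reconstruction is *sakosud.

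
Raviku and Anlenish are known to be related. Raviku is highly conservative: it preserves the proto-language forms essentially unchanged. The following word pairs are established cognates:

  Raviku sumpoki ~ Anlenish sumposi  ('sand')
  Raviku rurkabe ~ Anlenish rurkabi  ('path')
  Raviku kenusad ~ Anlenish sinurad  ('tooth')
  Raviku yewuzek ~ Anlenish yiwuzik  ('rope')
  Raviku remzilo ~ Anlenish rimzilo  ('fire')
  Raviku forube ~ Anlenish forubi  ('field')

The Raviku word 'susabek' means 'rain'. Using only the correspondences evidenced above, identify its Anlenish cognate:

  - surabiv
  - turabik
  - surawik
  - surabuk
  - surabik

surabik

kenusad ~ sinurad — Raviku s corresponds to Anlenish r between vowels (before a back vowel).
yewuzek ~ yiwuzik — Raviku e corresponds to Anlenish i after a consonant, before a consonant other than r, m, n, p, b, f, v.
Applying these to Raviku 'susabek':
  susabek → surabek   (s→r between vowels (before a back vowel))
  surabek → surabik   (e→i after a consonant, before a consonant other than r, m, n, p, b, f, v)
So the Anlenish cognate is 'surabik'.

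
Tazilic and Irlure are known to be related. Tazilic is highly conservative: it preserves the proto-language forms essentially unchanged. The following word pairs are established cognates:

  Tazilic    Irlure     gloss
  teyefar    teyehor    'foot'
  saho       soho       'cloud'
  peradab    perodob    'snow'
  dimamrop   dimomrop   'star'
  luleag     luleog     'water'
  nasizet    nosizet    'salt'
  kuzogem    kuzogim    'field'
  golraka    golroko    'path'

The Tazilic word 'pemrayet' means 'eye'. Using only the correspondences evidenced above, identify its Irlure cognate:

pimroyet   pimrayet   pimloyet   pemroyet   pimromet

kuzogem ~ kuzogim — Tazilic e corresponds to Irlure i after a consonant, before a nasal.
saho ~ soho, peradab ~ perodob — Tazilic a corresponds to Irlure o after a consonant, before a consonant other than r, m, n, p, b, f, v.
Applying these to Tazilic 'pemrayet':
  pemrayet → pimrayet   (e→i after a consonant, before a nasal)
  pimrayet → pimroyet   (a→o after a consonant, before a consonant other than r, m, n, p, b, f, v)
So the Irlure cognate is 'pimroyet'.

pimroyet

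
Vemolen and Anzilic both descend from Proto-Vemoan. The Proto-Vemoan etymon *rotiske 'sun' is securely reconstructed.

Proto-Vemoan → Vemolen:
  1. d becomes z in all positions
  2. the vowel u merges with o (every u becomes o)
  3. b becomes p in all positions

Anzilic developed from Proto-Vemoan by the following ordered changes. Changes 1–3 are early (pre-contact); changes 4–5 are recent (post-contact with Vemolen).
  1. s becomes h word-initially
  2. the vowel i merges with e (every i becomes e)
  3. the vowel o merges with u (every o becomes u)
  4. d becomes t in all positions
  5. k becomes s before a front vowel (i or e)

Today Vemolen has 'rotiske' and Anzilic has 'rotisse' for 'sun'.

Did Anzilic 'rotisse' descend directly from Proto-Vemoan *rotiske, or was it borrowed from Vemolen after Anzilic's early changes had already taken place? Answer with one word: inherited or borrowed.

If inherited, *rotiske would pass through all of Anzilic's changes:
Anzilic: *rotiske
  rotiske (rule 1 does not apply)
  rotiske → roteske   [vowel merger]
  roteske → ruteske   [vowel merger]
  ruteske (rule 4 does not apply)
  ruteske → rutesse   [palatalisation]
  giving Anzilic rutesse.
If borrowed from Vemolen 'rotiske' after the early changes, it would undergo only the recent ones:
  rule 4 (unconditioned shift): no change (rotiske)
  rule 5 (palatalisation): rotiske → rotisse
  ⇒ as a loan: rotisse
Anzilic 'rotisse' matches the loan outcome 'rotisse', not the inherited 'rutesse' — it skipped the early Anzilic changes, so it was borrowed from Vemolen.

borrowed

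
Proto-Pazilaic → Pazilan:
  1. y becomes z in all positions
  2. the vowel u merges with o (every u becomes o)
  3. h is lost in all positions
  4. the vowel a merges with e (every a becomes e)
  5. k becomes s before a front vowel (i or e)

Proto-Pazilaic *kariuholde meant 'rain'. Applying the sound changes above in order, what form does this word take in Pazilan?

Pazilan: start from *kariuholde.
  rule 1: no change — kariuholde
  rule 2 (vowel merger): kariuholde → karioholde
  rule 3 (h-loss): karioholde → karioolde
  rule 4 (vowel merger): karioolde → kerioolde
  rule 5 (palatalisation): kerioolde → serioolde
  ⇒ Pazilan serioolde

serioolde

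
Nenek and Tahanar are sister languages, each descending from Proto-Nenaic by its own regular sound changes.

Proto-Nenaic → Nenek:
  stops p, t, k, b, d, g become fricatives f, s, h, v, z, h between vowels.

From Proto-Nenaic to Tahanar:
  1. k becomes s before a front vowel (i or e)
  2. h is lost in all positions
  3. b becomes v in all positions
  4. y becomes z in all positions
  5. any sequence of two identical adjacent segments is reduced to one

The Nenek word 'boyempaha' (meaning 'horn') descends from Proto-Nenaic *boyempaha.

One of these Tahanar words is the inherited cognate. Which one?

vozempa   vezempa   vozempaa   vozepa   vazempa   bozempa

vozempa

Tahanar: *boyempaha
  boyempaha (rule 1 does not apply)
  boyempaha → boyempaa   [h-loss]
  boyempaa → voyempaa   [unconditioned shift]
  voyempaa → vozempaa   [unconditioned shift]
  vozempaa → vozempa   [degemination]
  giving Tahanar vozempa.
Only 'vozempa' matches the regular Tahanar development of *boyempaha.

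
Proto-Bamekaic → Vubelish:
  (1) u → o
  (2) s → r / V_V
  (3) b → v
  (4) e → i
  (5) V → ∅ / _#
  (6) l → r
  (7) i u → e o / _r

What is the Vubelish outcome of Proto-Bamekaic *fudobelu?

Vubelish: start from *fudobelu.
  rule 1 (vowel merger): fudobelu → fodobelo
  rule 2: no change — fodobelo
  rule 3 (unconditioned shift): fodobelo → fodovelo
  rule 4 (vowel merger): fodovelo → fodovilo
  rule 5 (apocope): fodovilo → fodovil
  rule 6 (unconditioned shift): fodovil → fodovir
  rule 7 (pre-rhotic lowering): fodovir → fodover
  ⇒ Vubelish fodover

fodover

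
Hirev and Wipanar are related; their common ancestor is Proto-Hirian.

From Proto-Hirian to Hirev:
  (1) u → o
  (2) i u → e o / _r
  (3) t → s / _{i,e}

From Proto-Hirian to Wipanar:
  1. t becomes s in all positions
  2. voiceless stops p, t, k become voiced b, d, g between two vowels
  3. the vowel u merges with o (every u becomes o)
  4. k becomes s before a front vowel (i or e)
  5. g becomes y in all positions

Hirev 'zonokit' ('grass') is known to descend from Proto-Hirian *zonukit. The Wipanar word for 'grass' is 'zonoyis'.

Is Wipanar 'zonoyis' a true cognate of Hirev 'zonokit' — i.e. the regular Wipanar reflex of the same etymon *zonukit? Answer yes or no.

Derive the expected Wipanar reflex of *zonukit:
Wipanar: *zonukit
  zonukit → zonukis   [unconditioned shift]
  zonukis → zonugis   [intervocalic voicing]
  zonugis → zonogis   [vowel merger]
  zonogis (rule 4 does not apply)
  zonogis → zonoyis   [unconditioned shift]
  giving Wipanar zonoyis.
Wipanar 'zonoyis' matches the regular reflex exactly, so the pair is cognate.

yes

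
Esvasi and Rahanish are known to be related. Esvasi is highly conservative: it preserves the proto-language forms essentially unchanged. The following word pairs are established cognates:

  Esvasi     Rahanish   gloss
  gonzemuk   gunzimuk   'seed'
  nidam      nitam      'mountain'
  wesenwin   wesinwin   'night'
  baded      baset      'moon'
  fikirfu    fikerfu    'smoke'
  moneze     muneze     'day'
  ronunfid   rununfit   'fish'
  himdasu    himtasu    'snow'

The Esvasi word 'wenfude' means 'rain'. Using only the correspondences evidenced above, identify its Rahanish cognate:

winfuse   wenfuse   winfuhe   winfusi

wesenwin ~ wesinwin — Esvasi e corresponds to Rahanish i after a consonant, before a nasal.
baded ~ baset — Esvasi d corresponds to Rahanish s between vowels (before a front vowel).
Applying these to Esvasi 'wenfude':
  wenfude → winfude   (e→i after a consonant, before a nasal)
  winfude → winfuse   (d→s between vowels (before a front vowel))
So the Rahanish cognate is 'winfuse'.

winfuse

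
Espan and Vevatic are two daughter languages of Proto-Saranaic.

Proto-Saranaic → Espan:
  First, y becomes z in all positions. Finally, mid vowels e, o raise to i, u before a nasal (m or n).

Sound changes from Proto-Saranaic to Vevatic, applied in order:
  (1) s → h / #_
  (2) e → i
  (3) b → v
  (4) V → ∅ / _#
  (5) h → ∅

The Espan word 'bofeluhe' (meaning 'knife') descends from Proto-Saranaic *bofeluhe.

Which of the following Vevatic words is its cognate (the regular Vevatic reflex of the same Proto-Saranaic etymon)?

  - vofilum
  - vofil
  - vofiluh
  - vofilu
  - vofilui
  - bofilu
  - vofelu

Vevatic: *bofeluhe
  bofeluhe (rule 1 does not apply)
  bofeluhe → bofiluhi   [vowel merger]
  bofiluhi → vofiluhi   [unconditioned shift]
  vofiluhi → vofiluh   [apocope]
  vofiluh → vofilu   [h-loss]
  giving Vevatic vofilu.

vofilu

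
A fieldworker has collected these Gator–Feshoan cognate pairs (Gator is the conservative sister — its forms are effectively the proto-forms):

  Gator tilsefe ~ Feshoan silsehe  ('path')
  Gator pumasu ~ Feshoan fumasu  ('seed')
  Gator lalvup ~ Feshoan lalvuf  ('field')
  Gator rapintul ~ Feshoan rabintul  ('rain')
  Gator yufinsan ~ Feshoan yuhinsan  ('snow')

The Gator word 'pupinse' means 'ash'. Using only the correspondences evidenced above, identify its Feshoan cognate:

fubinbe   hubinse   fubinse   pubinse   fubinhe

pumasu ~ fumasu — Gator p corresponds to Feshoan f word-initially before a back vowel.
rapintul ~ rabintul — Gator p corresponds to Feshoan b between vowels (before a front vowel).
Applying these to Gator 'pupinse':
  pupinse → fupinse   (p→f word-initially before a back vowel)
  fupinse → fubinse   (p→b between vowels (before a front vowel))
So the Feshoan cognate is 'fubinse'.

fubinse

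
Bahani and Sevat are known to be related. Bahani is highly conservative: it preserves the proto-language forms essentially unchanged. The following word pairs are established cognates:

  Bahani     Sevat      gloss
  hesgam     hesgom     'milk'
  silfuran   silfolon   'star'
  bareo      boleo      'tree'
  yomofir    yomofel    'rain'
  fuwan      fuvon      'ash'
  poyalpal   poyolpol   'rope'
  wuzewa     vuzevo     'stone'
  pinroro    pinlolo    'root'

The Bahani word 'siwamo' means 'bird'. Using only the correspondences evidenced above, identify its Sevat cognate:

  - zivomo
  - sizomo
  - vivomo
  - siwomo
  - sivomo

sivomo

fuwan ~ fuvon, wuzewa ~ vuzevo — Bahani w corresponds to Sevat v between vowels (before a back vowel).
hesgam ~ hesgom — Bahani a corresponds to Sevat o after a consonant, before a nasal.
Applying these to Bahani 'siwamo':
  siwamo → sivamo   (w→v between vowels (before a back vowel))
  sivamo → sivomo   (a→o after a consonant, before a nasal)
So the Sevat cognate is 'sivomo'.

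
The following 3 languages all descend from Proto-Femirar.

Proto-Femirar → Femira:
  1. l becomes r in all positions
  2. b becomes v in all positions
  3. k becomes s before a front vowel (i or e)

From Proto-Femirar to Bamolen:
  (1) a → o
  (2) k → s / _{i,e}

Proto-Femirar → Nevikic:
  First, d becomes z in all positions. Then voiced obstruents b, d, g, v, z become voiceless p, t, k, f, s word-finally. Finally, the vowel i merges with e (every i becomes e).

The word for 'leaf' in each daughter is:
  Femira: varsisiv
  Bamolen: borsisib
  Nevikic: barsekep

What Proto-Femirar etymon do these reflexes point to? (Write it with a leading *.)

Position 8: Femira has v, Bamolen has b, Nevikic has p. Bamolen preserves b here (none of its changes turn any other segment into b), so the proto-segment is *b.
Position 1: Femira has v, Bamolen has b, Nevikic has b. Bamolen preserves b here (none of its changes turn any other segment into b), so the proto-segment is *b.
Position 2: Femira has a, Bamolen has o, Nevikic has a. Femira preserves a here (none of its changes turn any other segment into a), so the proto-segment is *a.
Continuing position by position gives *barsikib; check it forward:
Femira: *barsikib
  barsikib (rule 1 does not apply)
  barsikib → varsikiv   [unconditioned shift]
  varsikiv → varsisiv   [palatalisation]
  giving Femira varsisiv.
Bamolen: *barsikib
  barsikib → borsikib   [vowel merger]
  borsikib → borsisib   [palatalisation]
  giving Bamolen borsisib.
Nevikic: *barsikib > barsikip > barsekep  (by final devoicing, vowel merger)
*barsikib is the unique common source.

*barsikib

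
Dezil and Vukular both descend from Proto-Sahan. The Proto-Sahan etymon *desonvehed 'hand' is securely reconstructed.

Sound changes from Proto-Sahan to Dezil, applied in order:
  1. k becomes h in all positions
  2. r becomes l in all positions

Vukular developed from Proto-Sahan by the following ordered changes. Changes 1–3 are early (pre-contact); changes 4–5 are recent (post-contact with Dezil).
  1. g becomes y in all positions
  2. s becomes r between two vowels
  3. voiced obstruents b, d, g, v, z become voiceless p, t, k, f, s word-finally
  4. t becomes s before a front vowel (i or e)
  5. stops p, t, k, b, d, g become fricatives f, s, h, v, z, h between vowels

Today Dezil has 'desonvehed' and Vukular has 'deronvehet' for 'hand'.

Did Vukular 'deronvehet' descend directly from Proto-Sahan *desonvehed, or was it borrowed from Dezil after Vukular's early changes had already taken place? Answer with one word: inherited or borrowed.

If inherited, *desonvehed would pass through all of Vukular's changes:
Vukular: *desonvehed > deronvehed > deronvehet  (by rhotacism, final devoicing)
If borrowed from Dezil 'desonvehed' after the early changes, it would undergo only the recent ones:
  rule 4 (palatalisation): no change (desonvehed)
  rule 5 (intervocalic lenition): no change (desonvehed)
  ⇒ as a loan: desonvehed
Vukular 'deronvehet' matches the inherited outcome exactly, so it is an inherited cognate, not a loan.

inherited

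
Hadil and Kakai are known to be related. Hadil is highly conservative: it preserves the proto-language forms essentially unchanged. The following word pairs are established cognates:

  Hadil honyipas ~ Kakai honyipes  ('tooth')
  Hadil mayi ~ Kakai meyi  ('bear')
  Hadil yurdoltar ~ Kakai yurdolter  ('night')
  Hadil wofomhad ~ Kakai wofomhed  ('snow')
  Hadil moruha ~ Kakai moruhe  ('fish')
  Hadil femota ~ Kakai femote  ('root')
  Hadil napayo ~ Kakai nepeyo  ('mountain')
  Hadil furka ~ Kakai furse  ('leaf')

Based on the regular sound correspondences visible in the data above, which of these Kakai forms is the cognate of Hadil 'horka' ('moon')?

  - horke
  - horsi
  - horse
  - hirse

horse

furka ~ furse — Hadil k corresponds to Kakai s after a consonant, before a back vowel.
moruha ~ moruhe, femota ~ femote — Hadil a corresponds to Kakai e word-finally.
Applying these to Hadil 'horka':
  horka → horsa   (k→s after a consonant, before a back vowel)
  horsa → horse   (a→e word-finally)
So the Kakai cognate is 'horse'.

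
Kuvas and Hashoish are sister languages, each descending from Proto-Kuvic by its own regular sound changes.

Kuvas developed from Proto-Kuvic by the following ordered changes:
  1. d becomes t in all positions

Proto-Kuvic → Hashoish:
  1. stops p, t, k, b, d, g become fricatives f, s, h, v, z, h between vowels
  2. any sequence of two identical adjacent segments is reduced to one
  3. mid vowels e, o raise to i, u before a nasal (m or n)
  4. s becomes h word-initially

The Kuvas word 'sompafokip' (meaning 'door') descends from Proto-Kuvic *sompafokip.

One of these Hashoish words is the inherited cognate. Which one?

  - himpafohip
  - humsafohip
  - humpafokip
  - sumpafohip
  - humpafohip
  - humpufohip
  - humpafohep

humpafohip

Hashoish: start from *sompafokip.
  rule 1 (intervocalic lenition): sompafokip → sompafohip
  rule 2: no change — sompafohip
  rule 3 (pre-nasal raising): sompafohip → sumpafohip
  rule 4 (debuccalisation): sumpafohip → humpafohip
  ⇒ Hashoish humpafohip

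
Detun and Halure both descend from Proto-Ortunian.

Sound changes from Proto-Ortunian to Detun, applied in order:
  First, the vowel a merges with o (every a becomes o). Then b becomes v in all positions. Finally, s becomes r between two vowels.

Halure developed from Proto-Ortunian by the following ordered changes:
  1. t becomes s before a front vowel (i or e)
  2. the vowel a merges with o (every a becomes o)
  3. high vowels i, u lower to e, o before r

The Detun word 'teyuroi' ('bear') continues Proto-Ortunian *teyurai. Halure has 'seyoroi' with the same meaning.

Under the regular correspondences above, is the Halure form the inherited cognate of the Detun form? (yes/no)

yes

Derive the expected Halure reflex of *teyurai:
Halure: start from *teyurai.
  rule 1 (palatalisation): teyurai → seyurai
  rule 2 (vowel merger): seyurai → seyuroi
  rule 3 (pre-rhotic lowering): seyuroi → seyoroi
  ⇒ Halure seyoroi
Halure 'seyoroi' matches the regular reflex exactly, so the pair is cognate.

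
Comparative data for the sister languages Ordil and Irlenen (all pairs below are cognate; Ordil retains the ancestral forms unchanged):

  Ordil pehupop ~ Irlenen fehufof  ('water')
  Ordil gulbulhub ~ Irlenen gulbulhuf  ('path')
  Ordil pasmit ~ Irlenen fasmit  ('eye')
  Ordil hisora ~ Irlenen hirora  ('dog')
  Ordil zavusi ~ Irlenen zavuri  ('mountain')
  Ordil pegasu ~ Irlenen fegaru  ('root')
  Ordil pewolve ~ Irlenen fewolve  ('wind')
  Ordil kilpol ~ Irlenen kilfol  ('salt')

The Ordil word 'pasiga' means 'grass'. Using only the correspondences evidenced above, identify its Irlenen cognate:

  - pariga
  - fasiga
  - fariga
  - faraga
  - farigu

pasmit ~ fasmit — Ordil p corresponds to Irlenen f word-initially before a back vowel.
zavusi ~ zavuri — Ordil s corresponds to Irlenen r between vowels (before a front vowel).
Applying these to Ordil 'pasiga':
  pasiga → fasiga   (p→f word-initially before a back vowel)
  fasiga → fariga   (s→r between vowels (before a front vowel))
So the Irlenen cognate is 'fariga'.

fariga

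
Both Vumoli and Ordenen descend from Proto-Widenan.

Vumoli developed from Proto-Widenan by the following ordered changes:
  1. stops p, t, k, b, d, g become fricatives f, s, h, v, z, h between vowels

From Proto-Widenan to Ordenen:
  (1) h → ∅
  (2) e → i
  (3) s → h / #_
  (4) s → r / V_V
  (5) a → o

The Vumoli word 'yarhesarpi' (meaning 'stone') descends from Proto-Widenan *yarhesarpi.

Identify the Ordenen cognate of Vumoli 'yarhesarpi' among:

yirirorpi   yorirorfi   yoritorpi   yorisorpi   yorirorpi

Ordenen: start from *yarhesarpi.
  rule 1 (h-loss): yarhesarpi → yaresarpi
  rule 2 (vowel merger): yaresarpi → yarisarpi
  rule 3: no change — yarisarpi
  rule 4 (rhotacism): yarisarpi → yarirarpi
  rule 5 (vowel merger): yarirarpi → yorirorpi
  ⇒ Ordenen yorirorpi

yorirorpi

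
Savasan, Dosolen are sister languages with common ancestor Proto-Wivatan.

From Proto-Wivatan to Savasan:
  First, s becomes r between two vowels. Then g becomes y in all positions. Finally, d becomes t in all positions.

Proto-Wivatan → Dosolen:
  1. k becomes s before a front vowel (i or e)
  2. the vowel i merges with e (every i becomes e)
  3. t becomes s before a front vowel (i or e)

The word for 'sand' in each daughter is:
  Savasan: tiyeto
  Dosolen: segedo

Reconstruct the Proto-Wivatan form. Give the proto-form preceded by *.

*tigedo

Position 1: Savasan has t, Dosolen has s. Taking the neighbouring segments as reconstructed: Savasan t could go back to *t or *d; Dosolen s could go back to *t or *k or *s — the one source consistent with every daughter is *t.
Position 5: Savasan has t, Dosolen has d. Dosolen preserves d here (none of its changes turn any other segment into d), so the proto-segment is *d.
This points to *tigedo. Verify forward in each daughter:
Savasan: *tigedo
  tigedo (rule 1 does not apply)
  tigedo → tiyedo   [unconditioned shift]
  tiyedo → tiyeto   [unconditioned shift]
  giving Savasan tiyeto.
Dosolen: *tigedo
  tigedo (rule 1 does not apply)
  tigedo → tegedo   [vowel merger]
  tegedo → segedo   [palatalisation]
  giving Dosolen segedo.
No other proto-form is consistent with every reflex, so the reconstruction is *tigedo.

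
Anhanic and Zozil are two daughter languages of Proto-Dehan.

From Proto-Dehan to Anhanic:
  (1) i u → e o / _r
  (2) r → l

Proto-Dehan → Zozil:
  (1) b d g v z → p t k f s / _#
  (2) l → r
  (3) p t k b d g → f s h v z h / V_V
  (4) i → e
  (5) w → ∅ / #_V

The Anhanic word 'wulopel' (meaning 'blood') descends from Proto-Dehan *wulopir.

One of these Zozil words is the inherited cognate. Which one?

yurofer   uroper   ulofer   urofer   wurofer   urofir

Zozil: start from *wulopir.
  rule 1: no change — wulopir
  rule 2 (unconditioned shift): wulopir → wuropir
  rule 3 (intervocalic lenition): wuropir → wurofir
  rule 4 (vowel merger): wurofir → wurofer
  rule 5 (glide loss): wurofer → urofer
  ⇒ Zozil urofer
The other candidates each miss or misapply at least one Zozil change.

urofer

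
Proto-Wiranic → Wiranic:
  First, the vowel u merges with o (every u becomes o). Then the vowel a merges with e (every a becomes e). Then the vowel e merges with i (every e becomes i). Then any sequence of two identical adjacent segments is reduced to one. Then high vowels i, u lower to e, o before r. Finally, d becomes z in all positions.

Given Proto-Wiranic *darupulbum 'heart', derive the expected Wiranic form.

zeropolbom

Wiranic: *darupulbum > daropolbom > deropolbom > diropolbom > deropolbom > zeropolbom  (by vowel merger, vowel merger, vowel merger, pre-rhotic lowering, unconditioned shift)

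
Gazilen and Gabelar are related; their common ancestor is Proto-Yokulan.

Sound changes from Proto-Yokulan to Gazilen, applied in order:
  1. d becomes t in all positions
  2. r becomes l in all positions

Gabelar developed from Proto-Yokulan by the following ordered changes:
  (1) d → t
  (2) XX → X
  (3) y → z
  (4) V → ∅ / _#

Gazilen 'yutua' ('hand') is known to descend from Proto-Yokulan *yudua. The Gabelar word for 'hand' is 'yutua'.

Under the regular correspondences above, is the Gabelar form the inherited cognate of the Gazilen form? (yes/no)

no

Derive the expected Gabelar reflex of *yudua:
Gabelar: *yudua > yutua > zutua > zutu  (by unconditioned shift, unconditioned shift, apocope)
The regular Gabelar reflex would be 'zutu', but the attested form is 'yutua'. The correspondence is irregular, so they are not cognates (the Gabelar form has a different source).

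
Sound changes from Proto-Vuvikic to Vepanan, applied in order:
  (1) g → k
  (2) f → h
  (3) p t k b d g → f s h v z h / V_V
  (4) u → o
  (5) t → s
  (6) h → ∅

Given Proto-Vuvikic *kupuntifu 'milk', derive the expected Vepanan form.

kofonsio

Vepanan: *kupuntifu > kupuntihu > kufuntihu > kofontiho > kofonsiho > kofonsio  (by unconditioned shift, intervocalic lenition, vowel merger, unconditioned shift, h-loss)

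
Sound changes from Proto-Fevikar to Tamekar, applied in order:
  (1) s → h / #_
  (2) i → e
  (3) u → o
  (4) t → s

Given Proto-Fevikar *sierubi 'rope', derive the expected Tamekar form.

Tamekar: *sierubi > hierubi > heerube > heerobe  (by debuccalisation, vowel merger, vowel merger)

heerobe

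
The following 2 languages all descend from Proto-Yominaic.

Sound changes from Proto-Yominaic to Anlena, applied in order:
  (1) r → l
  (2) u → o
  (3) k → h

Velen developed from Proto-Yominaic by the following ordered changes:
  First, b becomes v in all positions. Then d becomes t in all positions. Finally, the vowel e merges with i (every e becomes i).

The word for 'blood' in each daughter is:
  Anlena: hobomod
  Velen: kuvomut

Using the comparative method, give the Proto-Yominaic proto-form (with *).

Position 2: Anlena has o, Velen has u. Velen preserves u here (none of its changes turn any other segment into u), so the proto-segment is *u.
Position 7: Anlena has d, Velen has t. Anlena preserves d here (none of its changes turn any other segment into d), so the proto-segment is *d.
Position 3: Anlena has b, Velen has v. Anlena preserves b here (none of its changes turn any other segment into b), so the proto-segment is *b.
Verify the candidate proto-form against each daughter:
Anlena: start from *kubomud.
  rule 1: no change — kubomud
  rule 2 (vowel merger): kubomud → kobomod
  rule 3 (unconditioned shift): kobomod → hobomod
  ⇒ Anlena hobomod
Velen: *kubomud > kuvomud > kuvomut  (by unconditioned shift, unconditioned shift)
No other proto-form is consistent with every reflex, so the reconstruction is *kubomud.

*kubomud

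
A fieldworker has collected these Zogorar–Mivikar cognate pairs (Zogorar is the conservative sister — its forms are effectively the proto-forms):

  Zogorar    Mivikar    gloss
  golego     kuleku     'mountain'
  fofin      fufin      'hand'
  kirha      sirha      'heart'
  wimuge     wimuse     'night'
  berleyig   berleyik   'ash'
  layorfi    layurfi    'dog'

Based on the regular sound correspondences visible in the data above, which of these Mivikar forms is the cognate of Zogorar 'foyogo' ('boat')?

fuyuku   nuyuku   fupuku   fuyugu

golego ~ kuleku — Zogorar o corresponds to Mivikar u after a consonant, before a consonant other than r, m, n, p, b, f, v.
golego ~ kuleku — Zogorar g corresponds to Mivikar k between vowels (before a back vowel).
golego ~ kuleku — Zogorar o corresponds to Mivikar u word-finally.
Applying these to Zogorar 'foyogo':
  foyogo → fuyogo   (o→u after a consonant, before a consonant other than r, m, n, p, b, f, v)
  fuyogo → fuyugo   (o→u after a consonant, before a consonant other than r, m, n, p, b, f, v)
  fuyugo → fuyuko   (g→k between vowels (before a back vowel))
  fuyuko → fuyuku   (o→u word-finally)
So the Mivikar cognate is 'fuyuku'.

fuyuku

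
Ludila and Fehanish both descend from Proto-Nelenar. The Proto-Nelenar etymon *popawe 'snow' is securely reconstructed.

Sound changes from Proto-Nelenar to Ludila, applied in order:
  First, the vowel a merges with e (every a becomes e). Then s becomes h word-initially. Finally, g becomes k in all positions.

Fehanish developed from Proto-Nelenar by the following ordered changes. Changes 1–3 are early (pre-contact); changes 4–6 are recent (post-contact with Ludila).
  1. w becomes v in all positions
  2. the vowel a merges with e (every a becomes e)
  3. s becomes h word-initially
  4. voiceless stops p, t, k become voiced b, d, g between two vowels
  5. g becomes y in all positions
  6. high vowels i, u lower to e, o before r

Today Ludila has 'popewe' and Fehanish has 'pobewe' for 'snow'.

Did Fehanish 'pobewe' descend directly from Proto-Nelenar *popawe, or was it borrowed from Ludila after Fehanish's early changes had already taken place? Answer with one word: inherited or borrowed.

borrowed

If inherited, *popawe would pass through all of Fehanish's changes:
Fehanish: start from *popawe.
  rule 1 (unconditioned shift): popawe → popave
  rule 2 (vowel merger): popave → popeve
  rule 3: no change — popeve
  rule 4 (intervocalic voicing): popeve → pobeve
  rule 5: no change — pobeve
  rule 6: no change — pobeve
  ⇒ Fehanish pobeve
If borrowed from Ludila 'popewe' after the early changes, it would undergo only the recent ones:
  rule 4 (intervocalic voicing): popewe → pobewe
  rule 5 (unconditioned shift): no change (pobewe)
  rule 6 (pre-rhotic lowering): no change (pobewe)
  ⇒ as a loan: pobewe
Fehanish 'pobewe' matches the loan outcome 'pobewe', not the inherited 'pobeve' — it skipped the early Fehanish changes, so it was borrowed from Ludila.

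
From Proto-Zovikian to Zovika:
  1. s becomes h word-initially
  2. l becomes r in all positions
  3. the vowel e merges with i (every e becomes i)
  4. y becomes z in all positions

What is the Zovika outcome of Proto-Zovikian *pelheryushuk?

Zovika: start from *pelheryushuk.
  rule 1: no change — pelheryushuk
  rule 2 (unconditioned shift): pelheryushuk → perheryushuk
  rule 3 (vowel merger): perheryushuk → pirhiryushuk
  rule 4 (unconditioned shift): pirhiryushuk → pirhirzushuk
  ⇒ Zovika pirhirzushuk

pirhirzushuk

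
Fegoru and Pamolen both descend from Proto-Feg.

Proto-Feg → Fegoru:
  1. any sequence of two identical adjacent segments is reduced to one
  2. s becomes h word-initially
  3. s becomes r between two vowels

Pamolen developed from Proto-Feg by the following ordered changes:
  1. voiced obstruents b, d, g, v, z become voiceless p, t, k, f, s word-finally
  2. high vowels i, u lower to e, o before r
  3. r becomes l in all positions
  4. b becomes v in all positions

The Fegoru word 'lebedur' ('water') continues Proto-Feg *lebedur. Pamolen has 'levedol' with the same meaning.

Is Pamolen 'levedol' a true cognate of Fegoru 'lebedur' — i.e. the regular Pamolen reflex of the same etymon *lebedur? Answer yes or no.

yes

Derive the expected Pamolen reflex of *lebedur:
Pamolen: start from *lebedur.
  rule 1: no change — lebedur
  rule 2 (pre-rhotic lowering): lebedur → lebedor
  rule 3 (unconditioned shift): lebedor → lebedol
  rule 4 (unconditioned shift): lebedol → levedol
  ⇒ Pamolen levedol
Pamolen 'levedol' matches the regular reflex exactly, so the pair is cognate.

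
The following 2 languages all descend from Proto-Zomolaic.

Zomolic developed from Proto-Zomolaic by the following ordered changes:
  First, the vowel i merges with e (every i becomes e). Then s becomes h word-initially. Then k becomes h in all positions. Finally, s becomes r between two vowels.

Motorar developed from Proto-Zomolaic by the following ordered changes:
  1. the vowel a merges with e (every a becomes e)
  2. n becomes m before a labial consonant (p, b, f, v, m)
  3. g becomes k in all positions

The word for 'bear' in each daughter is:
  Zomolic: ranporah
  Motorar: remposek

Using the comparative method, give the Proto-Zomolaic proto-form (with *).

*ranposak

Position 6: Zomolic has r, Motorar has s. Motorar preserves s here (none of its changes turn any other segment into s), so the proto-segment is *s.
Position 8: Zomolic has h, Motorar has k. Taking the neighbouring segments as reconstructed: Zomolic h could go back to *k or *h; Motorar k could go back to *k or *g — the one source consistent with every daughter is *k.
This points to *ranposak. Verify forward in each daughter:
Zomolic: *ranposak > ranposah > ranporah  (by unconditioned shift, rhotacism)
Motorar: *ranposak > renposek > remposek  (by vowel merger, nasal place assimilation)
*ranposak is the unique common source.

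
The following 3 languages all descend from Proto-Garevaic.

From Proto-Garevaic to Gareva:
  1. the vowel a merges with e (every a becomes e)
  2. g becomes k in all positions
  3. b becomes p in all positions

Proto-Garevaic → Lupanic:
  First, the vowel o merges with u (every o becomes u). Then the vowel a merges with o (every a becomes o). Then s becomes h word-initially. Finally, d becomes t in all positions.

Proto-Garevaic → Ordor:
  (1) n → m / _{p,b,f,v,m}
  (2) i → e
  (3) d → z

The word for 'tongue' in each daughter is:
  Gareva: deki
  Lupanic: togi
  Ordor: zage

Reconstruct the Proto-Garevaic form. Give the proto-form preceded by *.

*dagi

Position 4: Gareva has i, Lupanic has i, Ordor has e. Gareva preserves i here (none of its changes turn any other segment into i), so the proto-segment is *i.
Position 2: Gareva has e, Lupanic has o, Ordor has a. Ordor preserves a here (none of its changes turn any other segment into a), so the proto-segment is *a.
Position 3: Gareva has k, Lupanic has g, Ordor has g. Lupanic preserves g here (none of its changes turn any other segment into g), so the proto-segment is *g.
Verify the candidate proto-form against each daughter:
Gareva: *dagi
  dagi → degi   [vowel merger]
  degi → deki   [unconditioned shift]
  deki (rule 3 does not apply)
  giving Gareva deki.
Lupanic: *dagi > dogi > togi  (by vowel merger, unconditioned shift)
Ordor: *dagi > dage > zage  (by vowel merger, unconditioned shift)
Only *dagi yields all of Gareva deki, Lupanic togi, Ordor zage.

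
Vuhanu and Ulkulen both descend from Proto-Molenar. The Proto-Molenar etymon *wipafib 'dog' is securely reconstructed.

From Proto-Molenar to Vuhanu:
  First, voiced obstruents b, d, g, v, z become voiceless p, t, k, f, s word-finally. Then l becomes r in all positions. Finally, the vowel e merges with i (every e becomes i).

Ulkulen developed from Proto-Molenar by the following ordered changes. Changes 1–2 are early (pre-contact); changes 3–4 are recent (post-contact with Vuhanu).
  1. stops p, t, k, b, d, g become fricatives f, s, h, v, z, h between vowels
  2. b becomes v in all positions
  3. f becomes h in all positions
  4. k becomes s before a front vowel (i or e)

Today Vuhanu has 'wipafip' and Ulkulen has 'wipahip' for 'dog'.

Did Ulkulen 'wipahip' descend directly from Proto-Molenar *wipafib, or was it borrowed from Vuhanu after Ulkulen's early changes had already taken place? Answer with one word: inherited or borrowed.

If inherited, *wipafib would pass through all of Ulkulen's changes:
Ulkulen: start from *wipafib.
  rule 1 (intervocalic lenition): wipafib → wifafib
  rule 2 (unconditioned shift): wifafib → wifafiv
  rule 3 (unconditioned shift): wifafiv → wihahiv
  rule 4: no change — wihahiv
  ⇒ Ulkulen wihahiv
If borrowed from Vuhanu 'wipafip' after the early changes, it would undergo only the recent ones:
  rule 3 (unconditioned shift): wipafip → wipahip
  rule 4 (palatalisation): no change (wipahip)
  ⇒ as a loan: wipahip
Ulkulen 'wipahip' matches the loan outcome 'wipahip', not the inherited 'wihahiv' — it skipped the early Ulkulen changes, so it was borrowed from Vuhanu.

borrowed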